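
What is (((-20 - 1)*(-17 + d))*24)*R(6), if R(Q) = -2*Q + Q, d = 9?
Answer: -24192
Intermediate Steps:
R(Q) = -Q
(((-20 - 1)*(-17 + d))*24)*R(6) = (((-20 - 1)*(-17 + 9))*24)*(-1*6) = (-21*(-8)*24)*(-6) = (168*24)*(-6) = 4032*(-6) = -24192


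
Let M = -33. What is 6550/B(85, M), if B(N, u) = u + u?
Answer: -3275/33 ≈ -99.242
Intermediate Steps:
B(N, u) = 2*u
6550/B(85, M) = 6550/((2*(-33))) = 6550/(-66) = 6550*(-1/66) = -3275/33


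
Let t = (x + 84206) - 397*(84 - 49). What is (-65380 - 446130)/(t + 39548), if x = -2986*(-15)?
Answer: -511510/154649 ≈ -3.3076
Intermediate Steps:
x = 44790
t = 115101 (t = (44790 + 84206) - 397*(84 - 49) = 128996 - 397*35 = 128996 - 13895 = 115101)
(-65380 - 446130)/(t + 39548) = (-65380 - 446130)/(115101 + 39548) = -511510/154649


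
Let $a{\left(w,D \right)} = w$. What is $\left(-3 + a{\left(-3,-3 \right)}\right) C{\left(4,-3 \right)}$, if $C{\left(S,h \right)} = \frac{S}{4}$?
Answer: $-6$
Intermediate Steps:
$C{\left(S,h \right)} = \frac{S}{4}$ ($C{\left(S,h \right)} = S \frac{1}{4} = \frac{S}{4}$)
$\left(-3 + a{\left(-3,-3 \right)}\right) C{\left(4,-3 \right)} = \left(-3 - 3\right) \frac{1}{4} \cdot 4 = \left(-6\right) 1 = -6$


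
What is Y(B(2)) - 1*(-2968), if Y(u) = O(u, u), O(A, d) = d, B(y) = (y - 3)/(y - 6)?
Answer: 11873/4 ≈ 2968.3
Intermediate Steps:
B(y) = (-3 + y)/(-6 + y)
Y(u) = u
Y(B(2)) - 1*(-2968) = (-3 + 2)/(-6 + 2) - 1*(-2968) = -1/(-4) + 2968 = -1/4*(-1) + 2968 = 1/4 + 2968 = 11873/4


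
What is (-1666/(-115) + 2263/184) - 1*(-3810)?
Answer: 3529843/920 ≈ 3836.8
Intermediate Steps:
(-1666/(-115) + 2263/184) - 1*(-3810) = (-1666*(-1/115) + 2263*(1/184)) + 3810 = (1666/115 + 2263/184) + 3810 = 24643/920 + 3810 = 3529843/920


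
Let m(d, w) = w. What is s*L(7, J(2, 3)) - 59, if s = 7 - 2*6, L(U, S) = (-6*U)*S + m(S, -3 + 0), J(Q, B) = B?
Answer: 586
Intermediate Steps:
L(U, S) = -3 - 6*S*U (L(U, S) = (-6*U)*S + (-3 + 0) = -6*S*U - 3 = -3 - 6*S*U)
s = -5 (s = 7 - 12 = -5)
s*L(7, J(2, 3)) - 59 = -5*(-3 - 6*3*7) - 59 = -5*(-3 - 126) - 59 = -5*(-129) - 59 = 645 - 59 = 586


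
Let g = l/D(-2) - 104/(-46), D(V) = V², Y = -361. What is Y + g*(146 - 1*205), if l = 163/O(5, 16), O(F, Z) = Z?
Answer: -948935/1472 ≈ -644.66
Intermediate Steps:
l = 163/16 ≈ 10.188
g = 7077/1472 (g = 163/(16*((-2)²)) - 104/(-46) = (163/16)/4 - 104*(-1/46) = (163/16)*(¼) + 52/23 = 163/64 + 52/23 = 7077/1472 ≈ 4.8077)
Y + g*(146 - 1*205) = -361 + 7077*(146 - 1*205)/1472 = -361 + 7077*(146 - 205)/1472 = -361 + (7077/1472)*(-59) = -361 - 417543/1472 = -948935/1472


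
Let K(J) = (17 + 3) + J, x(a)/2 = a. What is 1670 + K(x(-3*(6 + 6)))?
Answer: 1618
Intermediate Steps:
x(a) = 2*a
K(J) = 20 + J
1670 + K(x(-3*(6 + 6))) = 1670 + (20 + 2*(-3*(6 + 6))) = 1670 + (20 + 2*(-3*12)) = 1670 + (20 + 2*(-36)) = 1670 + (20 - 72) = 1670 - 52 = 1618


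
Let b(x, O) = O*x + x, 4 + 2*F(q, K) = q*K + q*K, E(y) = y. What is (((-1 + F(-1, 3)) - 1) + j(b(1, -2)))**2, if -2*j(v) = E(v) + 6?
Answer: 361/4 ≈ 90.250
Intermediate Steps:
F(q, K) = -2 + K*q (F(q, K) = -2 + (q*K + q*K)/2 = -2 + (K*q + K*q)/2 = -2 + (2*K*q)/2 = -2 + K*q)
b(x, O) = x + O*x
j(v) = -3 - v/2 (j(v) = -(v + 6)/2 = -(6 + v)/2 = -3 - v/2)
(((-1 + F(-1, 3)) - 1) + j(b(1, -2)))**2 = (((-1 + (-2 + 3*(-1))) - 1) + (-3 - (1 - 2)/2))**2 = (((-1 + (-2 - 3)) - 1) + (-3 - (-1)/2))**2 = (((-1 - 5) - 1) + (-3 - 1/2*(-1)))**2 = ((-6 - 1) + (-3 + 1/2))**2 = (-7 - 5/2)**2 = (-19/2)**2 = 361/4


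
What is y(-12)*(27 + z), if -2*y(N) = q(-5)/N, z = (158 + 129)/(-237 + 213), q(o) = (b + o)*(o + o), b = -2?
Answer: 12635/288 ≈ 43.872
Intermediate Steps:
q(o) = 2*o*(-2 + o) (q(o) = (-2 + o)*(o + o) = (-2 + o)*(2*o) = 2*o*(-2 + o))
z = -287/24 (z = 287/(-24) = 287*(-1/24) = -287/24 ≈ -11.958)
y(N) = -35/N (y(N) = -2*(-5)*(-2 - 5)/(2*N) = -2*(-5)*(-7)/(2*N) = -35/N)
y(-12)*(27 + z) = (-35/(-12))*(27 - 287/24) = -35*(-1/12)*(361/24) = (35/12)*(361/24) = 12635/288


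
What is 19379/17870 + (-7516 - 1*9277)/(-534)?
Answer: 77609824/2385645 ≈ 32.532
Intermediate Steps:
19379/17870 + (-7516 - 1*9277)/(-534) = 19379*(1/17870) + (-7516 - 9277)*(-1/534) = 19379/17870 - 16793*(-1/534) = 19379/17870 + 16793/534 = 77609824/2385645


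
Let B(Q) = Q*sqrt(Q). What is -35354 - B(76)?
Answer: -35354 - 152*sqrt(19) ≈ -36017.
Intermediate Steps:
B(Q) = Q**(3/2)
-35354 - B(76) = -35354 - 76**(3/2) = -35354 - 152*sqrt(19)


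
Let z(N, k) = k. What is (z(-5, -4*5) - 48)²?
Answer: 4624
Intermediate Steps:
(z(-5, -4*5) - 48)² = (-4*5 - 48)² = (-20 - 48)² = (-68)² = 4624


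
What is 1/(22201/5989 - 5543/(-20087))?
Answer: 2269831/9040538 ≈ 0.25107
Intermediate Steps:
1/(22201/5989 - 5543/(-20087)) = 1/(22201*(1/5989) - 5543*(-1/20087)) = 1/(22201/5989 + 5543/20087) = 1/(9040538/2269831) = 2269831/9040538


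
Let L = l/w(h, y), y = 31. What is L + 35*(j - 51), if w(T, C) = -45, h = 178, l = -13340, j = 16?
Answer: -8357/9 ≈ -928.56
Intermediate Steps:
L = 2668/9 (L = -13340/(-45) = -13340*(-1/45) = 2668/9 ≈ 296.44)
L + 35*(j - 51) = 2668/9 + 35*(16 - 51) = 2668/9 + 35*(-35) = 2668/9 - 1225 = -8357/9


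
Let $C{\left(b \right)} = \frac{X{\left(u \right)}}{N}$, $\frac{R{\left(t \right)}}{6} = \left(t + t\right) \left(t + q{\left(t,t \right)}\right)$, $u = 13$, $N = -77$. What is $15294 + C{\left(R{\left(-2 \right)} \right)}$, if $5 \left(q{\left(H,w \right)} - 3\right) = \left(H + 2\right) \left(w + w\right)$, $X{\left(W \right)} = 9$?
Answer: $\frac{1177629}{77} \approx 15294.0$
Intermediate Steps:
$q{\left(H,w \right)} = 3 + \frac{2 w \left(2 + H\right)}{5}$ ($q{\left(H,w \right)} = 3 + \frac{\left(H + 2\right) \left(w + w\right)}{5} = 3 + \frac{\left(2 + H\right) 2 w}{5} = 3 + \frac{2 w \left(2 + H\right)}{5}$)
$R{\left(t \right)} = 12 t \left(3 + \frac{2 t^{2}}{5} + \frac{9 t}{5}\right)$ ($R{\left(t \right)} = 6 \left(t + t\right) \left(t + \left(3 + \frac{4 t}{5} + \frac{2 t t}{5}\right)\right) = 6 \cdot 2 t \left(t + \left(3 + \frac{4 t}{5} + \frac{2 t^{2}}{5}\right)\right) = 6 \cdot 2 t \left(t + \left(3 + \frac{2 t^{2}}{5} + \frac{4 t}{5}\right)\right) = 6 \cdot 2 t \left(3 + \frac{2 t^{2}}{5} + \frac{9 t}{5}\right) = 12 t \left(3 + \frac{2 t^{2}}{5} + \frac{9 t}{5}\right)$)
$C{\left(b \right)} = - \frac{9}{77}$ ($C{\left(b \right)} = \frac{9}{-77} = 9 \left(- \frac{1}{77}\right) = - \frac{9}{77}$)
$15294 + C{\left(R{\left(-2 \right)} \right)} = 15294 - \frac{9}{77} = \frac{1177629}{77}$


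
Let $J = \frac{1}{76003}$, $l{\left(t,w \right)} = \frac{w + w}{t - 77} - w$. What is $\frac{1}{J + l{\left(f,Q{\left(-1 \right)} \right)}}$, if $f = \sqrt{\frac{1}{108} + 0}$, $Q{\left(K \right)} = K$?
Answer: $\frac{948741634029415}{973396794334088} - \frac{17329368027 \sqrt{3}}{973396794334088} \approx 0.97464$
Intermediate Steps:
$f = \frac{\sqrt{3}}{18}$ ($f = \sqrt{\frac{1}{108} + 0} = \sqrt{\frac{1}{108}} = \frac{\sqrt{3}}{18} \approx 0.096225$)
$l{\left(t,w \right)} = - w + \frac{2 w}{-77 + t}$ ($l{\left(t,w \right)} = \frac{2 w}{-77 + t} - w = - w + \frac{2 w}{-77 + t}$)
$J = \frac{1}{76003} \approx 1.3157 \cdot 10^{-5}$
$\frac{1}{J + l{\left(f,Q{\left(-1 \right)} \right)}} = \frac{1}{\frac{1}{76003} - \frac{79 - \frac{\sqrt{3}}{18}}{-77 + \frac{\sqrt{3}}{18}}}$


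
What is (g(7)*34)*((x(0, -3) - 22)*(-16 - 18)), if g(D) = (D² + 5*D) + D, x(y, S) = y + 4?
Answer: 1893528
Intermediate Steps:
x(y, S) = 4 + y
g(D) = D² + 6*D
(g(7)*34)*((x(0, -3) - 22)*(-16 - 18)) = ((7*(6 + 7))*34)*(((4 + 0) - 22)*(-16 - 18)) = ((7*13)*34)*((4 - 22)*(-34)) = (91*34)*(-18*(-34)) = 3094*612 = 1893528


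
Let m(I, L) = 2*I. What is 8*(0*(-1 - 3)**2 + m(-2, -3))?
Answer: -32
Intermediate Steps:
8*(0*(-1 - 3)**2 + m(-2, -3)) = 8*(0*(-1 - 3)**2 + 2*(-2)) = 8*(0*(-4)**2 - 4) = 8*(0*16 - 4) = 8*(0 - 4) = 8*(-4) = -32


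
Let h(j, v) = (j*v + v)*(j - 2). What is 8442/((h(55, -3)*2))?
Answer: -201/424 ≈ -0.47406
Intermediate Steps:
h(j, v) = (-2 + j)*(v + j*v) (h(j, v) = (v + j*v)*(-2 + j) = (-2 + j)*(v + j*v))
8442/((h(55, -3)*2)) = 8442/((-3*(-2 + 55² - 1*55)*2)) = 8442/((-3*(-2 + 3025 - 55)*2)) = 8442/((-3*2968*2)) = 8442/((-8904*2)) = 8442/(-17808) = 8442*(-1/17808) = -201/424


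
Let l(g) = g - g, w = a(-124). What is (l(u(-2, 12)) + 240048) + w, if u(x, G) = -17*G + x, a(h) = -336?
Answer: 239712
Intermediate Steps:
w = -336
u(x, G) = x - 17*G
l(g) = 0
(l(u(-2, 12)) + 240048) + w = (0 + 240048) - 336 = 240048 - 336 = 239712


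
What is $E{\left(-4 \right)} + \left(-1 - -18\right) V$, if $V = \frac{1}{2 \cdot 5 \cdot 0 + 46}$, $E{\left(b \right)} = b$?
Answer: $- \frac{167}{46} \approx -3.6304$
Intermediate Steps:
$V = \frac{1}{46}$ ($V = \frac{1}{10 \cdot 0 + 46} = \frac{1}{0 + 46} = \frac{1}{46} \approx 0.021739$)
$E{\left(-4 \right)} + \left(-1 - -18\right) V = -4 + \left(-1 - -18\right) \frac{1}{46} = -4 + \left(-1 + 18\right) \frac{1}{46} = -4 + 17 \cdot \frac{1}{46} = -4 + \frac{17}{46} = - \frac{167}{46}$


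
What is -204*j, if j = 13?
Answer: -2652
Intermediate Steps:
-204*j = -204*13 = -2652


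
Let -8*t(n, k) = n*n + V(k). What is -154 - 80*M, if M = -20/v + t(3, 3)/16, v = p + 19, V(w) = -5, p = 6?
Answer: -175/2 ≈ -87.500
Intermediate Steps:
t(n, k) = 5/8 - n**2/8 (t(n, k) = -(n*n - 5)/8 = -(n**2 - 5)/8 = -(-5 + n**2)/8 = 5/8 - n**2/8)
v = 25 (v = 6 + 19 = 25)
M = -133/160 (M = -20/25 + (5/8 - 1/8*3**2)/16 = -20*1/25 + (5/8 - 1/8*9)*(1/16) = -4/5 + (5/8 - 9/8)*(1/16) = -4/5 - 1/2*1/16 = -4/5 - 1/32 = -133/160 ≈ -0.83125)
-154 - 80*M = -154 - 80*(-133/160) = -154 + 133/2 = -175/2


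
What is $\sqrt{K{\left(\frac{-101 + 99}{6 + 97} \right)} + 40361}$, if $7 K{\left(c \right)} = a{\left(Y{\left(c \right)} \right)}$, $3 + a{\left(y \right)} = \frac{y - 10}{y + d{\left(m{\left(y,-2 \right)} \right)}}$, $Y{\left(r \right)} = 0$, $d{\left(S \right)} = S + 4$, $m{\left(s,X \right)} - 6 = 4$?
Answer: $\frac{\sqrt{1977663}}{7} \approx 200.9$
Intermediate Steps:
$m{\left(s,X \right)} = 10$ ($m{\left(s,X \right)} = 6 + 4 = 10$)
$d{\left(S \right)} = 4 + S$
$a{\left(y \right)} = -3 + \frac{-10 + y}{14 + y}$ ($a{\left(y \right)} = -3 + \frac{y - 10}{y + \left(4 + 10\right)} = -3 + \frac{-10 + y}{y + 14} = -3 + \frac{-10 + y}{14 + y}$)
$K{\left(c \right)} = - \frac{26}{49}$ ($K{\left(c \right)} = \frac{2 \frac{1}{14 + 0} \left(-26 - 0\right)}{7} = \frac{2 \cdot \frac{1}{14} \left(-26 + 0\right)}{7} = \frac{2 \cdot \frac{1}{14} \left(-26\right)}{7} = \frac{1}{7} \left(- \frac{26}{7}\right) = - \frac{26}{49}$)
$\sqrt{K{\left(\frac{-101 + 99}{6 + 97} \right)} + 40361} = \sqrt{- \frac{26}{49} + 40361} = \sqrt{\frac{1977663}{49}} = \frac{\sqrt{1977663}}{7}$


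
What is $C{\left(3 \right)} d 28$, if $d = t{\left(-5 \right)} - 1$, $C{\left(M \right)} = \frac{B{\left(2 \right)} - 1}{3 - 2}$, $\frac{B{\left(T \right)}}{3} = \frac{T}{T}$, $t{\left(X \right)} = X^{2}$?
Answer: $1344$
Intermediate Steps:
$B{\left(T \right)} = 3$ ($B{\left(T \right)} = 3 \frac{T}{T} = 3 \cdot 1 = 3$)
$C{\left(M \right)} = 2$ ($C{\left(M \right)} = \frac{3 - 1}{3 - 2} = \frac{2}{1} = 2 \cdot 1 = 2$)
$d = 24$ ($d = \left(-5\right)^{2} - 1 = 25 - 1 = 24$)
$C{\left(3 \right)} d 28 = 2 \cdot 24 \cdot 28 = 48 \cdot 28 = 1344$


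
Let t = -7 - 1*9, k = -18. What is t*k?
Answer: 288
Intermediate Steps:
t = -16 (t = -7 - 9 = -16)
t*k = -16*(-18) = 288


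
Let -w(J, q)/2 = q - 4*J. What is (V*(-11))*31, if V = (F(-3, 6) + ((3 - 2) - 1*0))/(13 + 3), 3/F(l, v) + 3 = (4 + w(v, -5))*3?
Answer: -10571/488 ≈ -21.662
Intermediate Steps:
w(J, q) = -2*q + 8*J (w(J, q) = -2*(q - 4*J) = -2*q + 8*J)
F(l, v) = 3/(39 + 24*v) (F(l, v) = 3/(-3 + (4 + (-2*(-5) + 8*v))*3) = 3/(-3 + (4 + (10 + 8*v))*3) = 3/(-3 + (14 + 8*v)*3) = 3/(-3 + (42 + 24*v)) = 3/(39 + 24*v))
V = 31/488 (V = (1/(13 + 8*6) + ((3 - 2) - 1*0))/(13 + 3) = (1/(13 + 48) + (1 + 0))/16 = (1/61 + 1)*(1/16) = (62/61)*(1/16) = 31/488 ≈ 0.063525)
(V*(-11))*31 = ((31/488)*(-11))*31 = -341/488*31 = -10571/488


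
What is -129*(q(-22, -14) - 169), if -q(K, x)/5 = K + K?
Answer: -6579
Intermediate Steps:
q(K, x) = -10*K (q(K, x) = -5*(K + K) = -10*K)
-129*(q(-22, -14) - 169) = -129*(-10*(-22) - 169) = -129*(220 - 169) = -129*51 = -6579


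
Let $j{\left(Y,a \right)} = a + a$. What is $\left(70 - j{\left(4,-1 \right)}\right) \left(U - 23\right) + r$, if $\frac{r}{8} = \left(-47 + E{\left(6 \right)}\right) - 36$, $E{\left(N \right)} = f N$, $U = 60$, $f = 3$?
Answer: $2144$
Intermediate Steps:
$j{\left(Y,a \right)} = 2 a$
$E{\left(N \right)} = 3 N$
$r = -520$ ($r = 8 \left(\left(-47 + 3 \cdot 6\right) - 36\right) = 8 \left(\left(-47 + 18\right) - 36\right) = 8 \left(-29 - 36\right) = 8 \left(-65\right) = -520$)
$\left(70 - j{\left(4,-1 \right)}\right) \left(U - 23\right) + r = \left(70 - 2 \left(-1\right)\right) \left(60 - 23\right) - 520 = \left(70 - -2\right) \left(60 - 23\right) - 520 = \left(70 + 2\right) 37 - 520 = 72 \cdot 37 - 520 = 2664 - 520 = 2144$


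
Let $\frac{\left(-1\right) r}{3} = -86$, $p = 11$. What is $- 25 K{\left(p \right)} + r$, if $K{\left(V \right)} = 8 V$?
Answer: $-1942$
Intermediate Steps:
$r = 258$ ($r = \left(-3\right) \left(-86\right) = 258$)
$- 25 K{\left(p \right)} + r = - 25 \cdot 8 \cdot 11 + 258 = \left(-25\right) 88 + 258 = -2200 + 258 = -1942$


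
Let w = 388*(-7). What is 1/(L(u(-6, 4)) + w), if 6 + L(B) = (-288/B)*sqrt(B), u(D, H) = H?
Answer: -1/2866 ≈ -0.00034892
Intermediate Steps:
w = -2716
L(B) = -6 - 288/sqrt(B) (L(B) = -6 + (-288/B)*sqrt(B) = -6 - 288/sqrt(B))
1/(L(u(-6, 4)) + w) = 1/((-6 - 288/sqrt(4)) - 2716) = 1/((-6 - 288*1/2) - 2716) = 1/((-6 - 144) - 2716) = 1/(-150 - 2716) = 1/(-2866) = -1/2866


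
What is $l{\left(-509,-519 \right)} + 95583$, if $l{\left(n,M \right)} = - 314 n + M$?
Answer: $254890$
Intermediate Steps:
$l{\left(n,M \right)} = M - 314 n$
$l{\left(-509,-519 \right)} + 95583 = \left(-519 - -159826\right) + 95583 = \left(-519 + 159826\right) + 95583 = 159307 + 95583 = 254890$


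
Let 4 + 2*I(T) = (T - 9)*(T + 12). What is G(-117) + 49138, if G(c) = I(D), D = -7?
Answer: 49096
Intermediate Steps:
I(T) = -2 + (-9 + T)*(12 + T)/2 (I(T) = -2 + ((T - 9)*(T + 12))/2 = -2 + ((-9 + T)*(12 + T))/2 = -2 + (-9 + T)*(12 + T)/2)
G(c) = -42 (G(c) = -56 + (½)*(-7)² + (3/2)*(-7) = -56 + (½)*49 - 21/2 = -56 + 49/2 - 21/2 = -42)
G(-117) + 49138 = -42 + 49138 = 49096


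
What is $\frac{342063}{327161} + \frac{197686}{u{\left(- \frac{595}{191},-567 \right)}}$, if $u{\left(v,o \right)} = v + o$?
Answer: $- \frac{6157852809995}{17812607806} \approx -345.7$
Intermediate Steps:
$u{\left(v,o \right)} = o + v$
$\frac{342063}{327161} + \frac{197686}{u{\left(- \frac{595}{191},-567 \right)}} = \frac{342063}{327161} + \frac{197686}{-567 - \frac{595}{191}} = \frac{342063}{327161} + \frac{197686}{- \frac{108892}{191}} = \frac{342063}{327161} + 197686 \left(- \frac{191}{108892}\right) = \frac{342063}{327161} - \frac{18879013}{54446} = - \frac{6157852809995}{17812607806}$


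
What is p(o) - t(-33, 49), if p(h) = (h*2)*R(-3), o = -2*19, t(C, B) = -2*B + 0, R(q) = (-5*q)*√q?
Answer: 98 - 1140*I*√3 ≈ 98.0 - 1974.5*I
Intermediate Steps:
R(q) = -5*q^(3/2)
t(C, B) = -2*B
o = -38
p(h) = 30*I*h*√3 (p(h) = (h*2)*(-(-15)*I*√3) = (2*h)*(-(-15)*I*√3) = (2*h)*(15*I*√3) = 30*I*h*√3)
p(o) - t(-33, 49) = 30*I*(-38)*√3 - (-2)*49 = -1140*I*√3 - 1*(-98) = -1140*I*√3 + 98 = 98 - 1140*I*√3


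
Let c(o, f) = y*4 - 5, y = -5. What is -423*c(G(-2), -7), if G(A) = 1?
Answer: 10575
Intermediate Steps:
c(o, f) = -25 (c(o, f) = -5*4 - 5 = -20 - 5 = -25)
-423*c(G(-2), -7) = -423*(-25) = 10575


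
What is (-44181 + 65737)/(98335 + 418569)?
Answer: 5389/129226 ≈ 0.041702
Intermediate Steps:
(-44181 + 65737)/(98335 + 418569) = 21556/516904 = 21556*(1/516904) = 5389/129226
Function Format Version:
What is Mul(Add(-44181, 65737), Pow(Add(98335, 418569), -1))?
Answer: Rational(5389, 129226) ≈ 0.041702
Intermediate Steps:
Mul(Add(-44181, 65737), Pow(Add(98335, 418569), -1)) = Mul(21556, Pow(516904, -1)) = Mul(21556, Rational(1, 516904)) = Rational(5389, 129226)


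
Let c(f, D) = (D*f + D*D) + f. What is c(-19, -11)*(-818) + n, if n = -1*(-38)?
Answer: -254360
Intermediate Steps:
c(f, D) = f + D² + D*f (c(f, D) = (D*f + D²) + f = (D² + D*f) + f = f + D² + D*f)
n = 38
c(-19, -11)*(-818) + n = (-19 + (-11)² - 11*(-19))*(-818) + 38 = (-19 + 121 + 209)*(-818) + 38 = 311*(-818) + 38 = -254398 + 38 = -254360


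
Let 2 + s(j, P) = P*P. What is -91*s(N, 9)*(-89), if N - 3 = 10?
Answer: 639821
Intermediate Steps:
N = 13 (N = 3 + 10 = 13)
s(j, P) = -2 + P² (s(j, P) = -2 + P*P = -2 + P²)
-91*s(N, 9)*(-89) = -91*(-2 + 9²)*(-89) = -91*(-2 + 81)*(-89) = -91*79*(-89) = -7189*(-89) = 639821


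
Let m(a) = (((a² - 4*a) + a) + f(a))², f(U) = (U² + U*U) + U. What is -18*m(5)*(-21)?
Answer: 1597050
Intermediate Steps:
f(U) = U + 2*U² (f(U) = (U² + U²) + U = 2*U² + U = U + 2*U²)
m(a) = (a² - 3*a + a*(1 + 2*a))² (m(a) = (((a² - 4*a) + a) + a*(1 + 2*a))² = ((a² - 3*a) + a*(1 + 2*a))² = (a² - 3*a + a*(1 + 2*a))²)
-18*m(5)*(-21) = -18*5²*(-2 + 3*5)²*(-21) = -450*(-2 + 15)²*(-21) = -450*13²*(-21) = -450*169*(-21) = -18*4225*(-21) = -76050*(-21) = 1597050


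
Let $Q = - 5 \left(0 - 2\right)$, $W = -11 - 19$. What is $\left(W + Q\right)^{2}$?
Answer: $400$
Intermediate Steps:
$W = -30$
$Q = 10$ ($Q = \left(-5\right) \left(-2\right) = 10$)
$\left(W + Q\right)^{2} = \left(-30 + 10\right)^{2} = \left(-20\right)^{2} = 400$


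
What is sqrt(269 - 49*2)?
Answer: 3*sqrt(19) ≈ 13.077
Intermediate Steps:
sqrt(269 - 49*2) = sqrt(269 - 98) = sqrt(171) = 3*sqrt(19)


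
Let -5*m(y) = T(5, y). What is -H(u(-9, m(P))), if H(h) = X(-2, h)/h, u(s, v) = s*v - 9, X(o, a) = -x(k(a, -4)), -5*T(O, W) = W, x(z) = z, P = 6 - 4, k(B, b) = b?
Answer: 100/243 ≈ 0.41152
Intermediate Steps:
P = 2
T(O, W) = -W/5
X(o, a) = 4 (X(o, a) = -1*(-4) = 4)
m(y) = y/25 (m(y) = -(-1)*y/25 = y/25)
u(s, v) = -9 + s*v
H(h) = 4/h
-H(u(-9, m(P))) = -4/(-9 - 9*2/25) = -4/(-9 - 18/25) = -4/(-243/25) = -4*(-25)/243 = -1*(-100/243) = 100/243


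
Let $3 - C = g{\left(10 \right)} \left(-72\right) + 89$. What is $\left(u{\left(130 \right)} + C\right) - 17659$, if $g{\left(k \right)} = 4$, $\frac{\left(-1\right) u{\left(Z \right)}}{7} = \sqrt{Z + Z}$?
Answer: $-17457 - 14 \sqrt{65} \approx -17570.0$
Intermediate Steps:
$u{\left(Z \right)} = - 7 \sqrt{2} \sqrt{Z}$ ($u{\left(Z \right)} = - 7 \sqrt{Z + Z} = - 7 \sqrt{2 Z} = - 7 \sqrt{2} \sqrt{Z}$)
$C = 202$ ($C = 3 - \left(4 \left(-72\right) + 89\right) = 3 - \left(-288 + 89\right) = 3 - -199 = 3 + 199 = 202$)
$\left(u{\left(130 \right)} + C\right) - 17659 = \left(- 7 \sqrt{2} \sqrt{130} + 202\right) - 17659 = \left(- 14 \sqrt{65} + 202\right) - 17659 = \left(202 - 14 \sqrt{65}\right) - 17659 = -17457 - 14 \sqrt{65}$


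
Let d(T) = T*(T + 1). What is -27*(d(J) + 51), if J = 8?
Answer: -3321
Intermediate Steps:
d(T) = T*(1 + T)
-27*(d(J) + 51) = -27*(8*(1 + 8) + 51) = -27*(8*9 + 51) = -27*(72 + 51) = -27*123 = -3321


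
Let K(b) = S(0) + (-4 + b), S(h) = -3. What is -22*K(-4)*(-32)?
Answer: -7744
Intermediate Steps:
K(b) = -7 + b (K(b) = -3 + (-4 + b) = -7 + b)
-22*K(-4)*(-32) = -22*(-7 - 4)*(-32) = -22*(-11)*(-32) = 242*(-32) = -7744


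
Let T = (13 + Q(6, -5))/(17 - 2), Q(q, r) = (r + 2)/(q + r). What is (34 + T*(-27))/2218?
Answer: 8/1109 ≈ 0.0072137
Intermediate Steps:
Q(q, r) = (2 + r)/(q + r)
T = ⅔ (T = (13 + (2 - 5)/(6 - 5))/(17 - 2) = (13 - 3/1)/15 = (13 + 1*(-3))*(1/15) = (13 - 3)*(1/15) = 10*(1/15) = ⅔ ≈ 0.66667)
(34 + T*(-27))/2218 = (34 + (⅔)*(-27))/2218 = (34 - 18)*(1/2218) = 16*(1/2218) = 8/1109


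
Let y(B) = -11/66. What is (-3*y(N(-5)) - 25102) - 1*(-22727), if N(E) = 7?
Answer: -4749/2 ≈ -2374.5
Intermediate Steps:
y(B) = -⅙ (y(B) = -11*1/66 = -⅙)
(-3*y(N(-5)) - 25102) - 1*(-22727) = (-3*(-⅙) - 25102) - 1*(-22727) = (½ - 25102) + 22727 = -50203/2 + 22727 = -4749/2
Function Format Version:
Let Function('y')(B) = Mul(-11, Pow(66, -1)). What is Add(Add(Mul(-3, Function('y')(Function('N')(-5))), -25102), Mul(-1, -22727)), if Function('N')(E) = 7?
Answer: Rational(-4749, 2) ≈ -2374.5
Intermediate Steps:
Function('y')(B) = Rational(-1, 6) (Function('y')(B) = Mul(-11, Rational(1, 66)) = Rational(-1, 6))
Add(Add(Mul(-3, Function('y')(Function('N')(-5))), -25102), Mul(-1, -22727)) = Add(Add(Mul(-3, Rational(-1, 6)), -25102), Mul(-1, -22727)) = Add(Add(Rational(1, 2), -25102), 22727) = Add(Rational(-50203, 2), 22727) = Rational(-4749, 2)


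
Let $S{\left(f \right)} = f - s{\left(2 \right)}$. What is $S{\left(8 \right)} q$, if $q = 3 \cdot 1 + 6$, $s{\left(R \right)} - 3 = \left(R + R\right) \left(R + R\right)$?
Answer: $-99$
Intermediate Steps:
$s{\left(R \right)} = 3 + 4 R^{2}$ ($s{\left(R \right)} = 3 + \left(R + R\right) \left(R + R\right) = 3 + 2 R 2 R = 3 + 4 R^{2}$)
$S{\left(f \right)} = -19 + f$ ($S{\left(f \right)} = f - \left(3 + 4 \cdot 2^{2}\right) = f - \left(3 + 4 \cdot 4\right) = f - \left(3 + 16\right) = f - 19 = -19 + f$)
$q = 9$ ($q = 3 + 6 = 9$)
$S{\left(8 \right)} q = \left(-19 + 8\right) 9 = \left(-11\right) 9 = -99$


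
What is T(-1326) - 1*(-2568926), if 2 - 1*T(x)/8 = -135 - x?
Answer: 2559414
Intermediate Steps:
T(x) = 1096 + 8*x (T(x) = 16 - 8*(-135 - x) = 16 + (1080 + 8*x) = 1096 + 8*x)
T(-1326) - 1*(-2568926) = (1096 + 8*(-1326)) - 1*(-2568926) = (1096 - 10608) + 2568926 = -9512 + 2568926 = 2559414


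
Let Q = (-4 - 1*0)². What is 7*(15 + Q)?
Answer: 217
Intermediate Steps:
Q = 16 (Q = (-4 + 0)² = (-4)² = 16)
7*(15 + Q) = 7*(15 + 16) = 7*31 = 217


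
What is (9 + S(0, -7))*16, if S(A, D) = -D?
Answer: 256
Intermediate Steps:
(9 + S(0, -7))*16 = (9 - 1*(-7))*16 = (9 + 7)*16 = 16*16 = 256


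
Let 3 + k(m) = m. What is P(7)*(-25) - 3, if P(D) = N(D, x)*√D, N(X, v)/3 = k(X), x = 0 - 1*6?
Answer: -3 - 300*√7 ≈ -796.73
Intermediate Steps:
x = -6 (x = 0 - 6 = -6)
k(m) = -3 + m
N(X, v) = -9 + 3*X (N(X, v) = 3*(-3 + X) = -9 + 3*X)
P(D) = √D*(-9 + 3*D) (P(D) = (-9 + 3*D)*√D = √D*(-9 + 3*D))
P(7)*(-25) - 3 = (3*√7*(-3 + 7))*(-25) - 3 = (3*√7*4)*(-25) - 3 = (12*√7)*(-25) - 3 = -300*√7 - 3 = -3 - 300*√7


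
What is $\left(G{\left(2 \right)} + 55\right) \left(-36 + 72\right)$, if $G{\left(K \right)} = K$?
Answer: $2052$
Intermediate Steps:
$\left(G{\left(2 \right)} + 55\right) \left(-36 + 72\right) = \left(2 + 55\right) \left(-36 + 72\right) = 57 \cdot 36 = 2052$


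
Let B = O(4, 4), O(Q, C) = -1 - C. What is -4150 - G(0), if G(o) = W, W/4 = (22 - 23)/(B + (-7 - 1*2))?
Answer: -29052/7 ≈ -4150.3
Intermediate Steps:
B = -5 (B = -1 - 1*4 = -1 - 4 = -5)
W = 2/7 (W = 4*((22 - 23)/(-5 + (-7 - 1*2))) = 4*(-1/(-5 + (-7 - 2))) = 4*(-1/(-5 - 9)) = 4*(-1/(-14)) = 4*(-1*(-1/14)) = 4*(1/14) = 2/7 ≈ 0.28571)
G(o) = 2/7
-4150 - G(0) = -4150 - 1*2/7 = -4150 - 2/7 = -29052/7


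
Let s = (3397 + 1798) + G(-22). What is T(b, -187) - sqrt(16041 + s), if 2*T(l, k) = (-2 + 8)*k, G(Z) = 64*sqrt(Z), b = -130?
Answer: -561 - 2*sqrt(5309 + 16*I*sqrt(22)) ≈ -706.73 - 1.0299*I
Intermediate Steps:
T(l, k) = 3*k (T(l, k) = ((-2 + 8)*k)/2 = (6*k)/2 = 3*k)
s = 5195 + 64*I*sqrt(22) (s = (3397 + 1798) + 64*sqrt(-22) = 5195 + 64*(I*sqrt(22)) = 5195 + 64*I*sqrt(22) ≈ 5195.0 + 300.19*I)
T(b, -187) - sqrt(16041 + s) = 3*(-187) - sqrt(16041 + (5195 + 64*I*sqrt(22))) = -561 - sqrt(21236 + 64*I*sqrt(22))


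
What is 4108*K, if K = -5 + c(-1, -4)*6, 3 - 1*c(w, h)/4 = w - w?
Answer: 275236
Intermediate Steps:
c(w, h) = 12 (c(w, h) = 12 - 4*(w - w) = 12 - 4*0 = 12 + 0 = 12)
K = 67 (K = -5 + 12*6 = -5 + 72 = 67)
4108*K = 4108*67 = 275236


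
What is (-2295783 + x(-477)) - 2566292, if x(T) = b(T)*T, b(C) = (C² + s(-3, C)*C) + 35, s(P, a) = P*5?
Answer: -116823038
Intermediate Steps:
s(P, a) = 5*P
b(C) = 35 + C² - 15*C (b(C) = (C² + (5*(-3))*C) + 35 = (C² - 15*C) + 35 = 35 + C² - 15*C)
x(T) = T*(35 + T² - 15*T) (x(T) = (35 + T² - 15*T)*T = T*(35 + T² - 15*T))
(-2295783 + x(-477)) - 2566292 = (-2295783 - 477*(35 + (-477)² - 15*(-477))) - 2566292 = (-2295783 - 477*(35 + 227529 + 7155)) - 2566292 = (-2295783 - 477*234719) - 2566292 = (-2295783 - 111960963) - 2566292 = -114256746 - 2566292 = -116823038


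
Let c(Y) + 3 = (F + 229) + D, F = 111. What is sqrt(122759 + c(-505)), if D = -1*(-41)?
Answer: 7*sqrt(2513) ≈ 350.91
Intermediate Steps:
D = 41
c(Y) = 378 (c(Y) = -3 + ((111 + 229) + 41) = -3 + (340 + 41) = -3 + 381 = 378)
sqrt(122759 + c(-505)) = sqrt(122759 + 378) = sqrt(123137) = 7*sqrt(2513)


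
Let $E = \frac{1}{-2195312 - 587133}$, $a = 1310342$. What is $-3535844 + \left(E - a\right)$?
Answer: $- \frac{13484246004771}{2782445} \approx -4.8462 \cdot 10^{6}$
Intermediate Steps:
$E = - \frac{1}{2782445}$ ($E = \frac{1}{-2195312 - 587133} = \frac{1}{-2782445} = - \frac{1}{2782445} \approx -3.594 \cdot 10^{-7}$)
$-3535844 + \left(E - a\right) = -3535844 - \frac{3645954546191}{2782445} = - \frac{13484246004771}{2782445}$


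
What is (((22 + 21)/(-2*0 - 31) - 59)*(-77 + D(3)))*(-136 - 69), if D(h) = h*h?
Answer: -26095680/31 ≈ -8.4180e+5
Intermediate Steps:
D(h) = h**2
(((22 + 21)/(-2*0 - 31) - 59)*(-77 + D(3)))*(-136 - 69) = (((22 + 21)/(-2*0 - 31) - 59)*(-77 + 3**2))*(-136 - 69) = ((43/(0 - 31) - 59)*(-77 + 9))*(-205) = ((43/(-31) - 59)*(-68))*(-205) = ((43*(-1/31) - 59)*(-68))*(-205) = ((-43/31 - 59)*(-68))*(-205) = -1872/31*(-68)*(-205) = (127296/31)*(-205) = -26095680/31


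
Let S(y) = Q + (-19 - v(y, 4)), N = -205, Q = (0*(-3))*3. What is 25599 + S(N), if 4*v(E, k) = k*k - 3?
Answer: 102307/4 ≈ 25577.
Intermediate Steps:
Q = 0 (Q = 0*3 = 0)
v(E, k) = -¾ + k²/4 (v(E, k) = (k*k - 3)/4 = (k² - 3)/4 = (-3 + k²)/4 = -¾ + k²/4)
S(y) = -89/4 (S(y) = 0 + (-19 - (-¾ + (¼)*4²)) = 0 + (-19 - (-¾ + (¼)*16)) = 0 + (-19 - (-¾ + 4)) = 0 + (-19 - 1*13/4) = 0 + (-19 - 13/4) = 0 - 89/4 = -89/4)
25599 + S(N) = 25599 - 89/4 = 102307/4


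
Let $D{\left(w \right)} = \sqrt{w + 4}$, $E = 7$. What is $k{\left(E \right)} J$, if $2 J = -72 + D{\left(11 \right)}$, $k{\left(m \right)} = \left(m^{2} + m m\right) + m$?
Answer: $-3780 + \frac{105 \sqrt{15}}{2} \approx -3576.7$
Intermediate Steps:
$k{\left(m \right)} = m + 2 m^{2}$ ($k{\left(m \right)} = \left(m^{2} + m^{2}\right) + m = 2 m^{2} + m = m + 2 m^{2}$)
$D{\left(w \right)} = \sqrt{4 + w}$
$J = -36 + \frac{\sqrt{15}}{2}$ ($J = \frac{-72 + \sqrt{4 + 11}}{2} = \frac{-72 + \sqrt{15}}{2} = -36 + \frac{\sqrt{15}}{2} \approx -34.063$)
$k{\left(E \right)} J = 7 \left(1 + 2 \cdot 7\right) \left(-36 + \frac{\sqrt{15}}{2}\right) = 7 \left(1 + 14\right) \left(-36 + \frac{\sqrt{15}}{2}\right) = 7 \cdot 15 \left(-36 + \frac{\sqrt{15}}{2}\right) = 105 \left(-36 + \frac{\sqrt{15}}{2}\right) = -3780 + \frac{105 \sqrt{15}}{2}$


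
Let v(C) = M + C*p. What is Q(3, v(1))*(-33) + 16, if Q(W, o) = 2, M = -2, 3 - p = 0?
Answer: -50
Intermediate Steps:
p = 3 (p = 3 - 1*0 = 3 + 0 = 3)
v(C) = -2 + 3*C (v(C) = -2 + C*3 = -2 + 3*C)
Q(3, v(1))*(-33) + 16 = 2*(-33) + 16 = -66 + 16 = -50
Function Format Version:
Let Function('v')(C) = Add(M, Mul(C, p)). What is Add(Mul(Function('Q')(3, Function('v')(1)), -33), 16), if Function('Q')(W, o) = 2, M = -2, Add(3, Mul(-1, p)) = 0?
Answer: -50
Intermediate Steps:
p = 3 (p = Add(3, Mul(-1, 0)) = Add(3, 0) = 3)
Function('v')(C) = Add(-2, Mul(3, C)) (Function('v')(C) = Add(-2, Mul(C, 3)) = Add(-2, Mul(3, C)))
Add(Mul(Function('Q')(3, Function('v')(1)), -33), 16) = Add(Mul(2, -33), 16) = Add(-66, 16) = -50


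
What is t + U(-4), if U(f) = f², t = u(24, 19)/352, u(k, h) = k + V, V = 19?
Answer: 5675/352 ≈ 16.122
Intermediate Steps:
u(k, h) = 19 + k (u(k, h) = k + 19 = 19 + k)
t = 43/352 (t = (19 + 24)/352 = 43*(1/352) = 43/352 ≈ 0.12216)
t + U(-4) = 43/352 + (-4)² = 43/352 + 16 = 5675/352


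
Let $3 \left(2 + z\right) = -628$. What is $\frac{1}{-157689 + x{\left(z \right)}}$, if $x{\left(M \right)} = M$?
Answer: $- \frac{3}{473701} \approx -6.3331 \cdot 10^{-6}$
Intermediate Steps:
$z = - \frac{634}{3}$ ($z = -2 + \frac{1}{3} \left(-628\right) = -2 - \frac{628}{3} = - \frac{634}{3} \approx -211.33$)
$\frac{1}{-157689 + x{\left(z \right)}} = \frac{1}{-157689 - \frac{634}{3}} = \frac{1}{- \frac{473701}{3}} = - \frac{3}{473701}$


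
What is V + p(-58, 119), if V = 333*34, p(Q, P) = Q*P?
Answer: 4420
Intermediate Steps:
p(Q, P) = P*Q
V = 11322
V + p(-58, 119) = 11322 + 119*(-58) = 11322 - 6902 = 4420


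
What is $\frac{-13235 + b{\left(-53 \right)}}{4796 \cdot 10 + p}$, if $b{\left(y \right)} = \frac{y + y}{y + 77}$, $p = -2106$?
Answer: $- \frac{1573}{5448} \approx -0.28873$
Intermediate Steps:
$b{\left(y \right)} = \frac{2 y}{77 + y}$
$\frac{-13235 + b{\left(-53 \right)}}{4796 \cdot 10 + p} = \frac{-13235 + 2 \left(-53\right) \frac{1}{77 - 53}}{4796 \cdot 10 - 2106} = \frac{-13235 + 2 \left(-53\right) \frac{1}{24}}{47960 - 2106} = \frac{-13235 + 2 \left(-53\right) \frac{1}{24}}{45854} = \left(-13235 - \frac{53}{12}\right) \frac{1}{45854} = \left(- \frac{158873}{12}\right) \frac{1}{45854} = - \frac{1573}{5448}$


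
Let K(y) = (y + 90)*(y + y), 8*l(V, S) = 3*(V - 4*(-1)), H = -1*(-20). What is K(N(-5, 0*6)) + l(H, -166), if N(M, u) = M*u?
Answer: 9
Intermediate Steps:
H = 20
l(V, S) = 3/2 + 3*V/8 (l(V, S) = (3*(V - 4*(-1)))/8 = (3*(V + 4))/8 = (3*(4 + V))/8 = (12 + 3*V)/8 = 3/2 + 3*V/8)
K(y) = 2*y*(90 + y) (K(y) = (90 + y)*(2*y) = 2*y*(90 + y))
K(N(-5, 0*6)) + l(H, -166) = 2*(-0*6)*(90 - 0*6) + (3/2 + (3/8)*20) = 2*(-5*0)*(90 - 5*0) + (3/2 + 15/2) = 2*0*(90 + 0) + 9 = 2*0*90 + 9 = 0 + 9 = 9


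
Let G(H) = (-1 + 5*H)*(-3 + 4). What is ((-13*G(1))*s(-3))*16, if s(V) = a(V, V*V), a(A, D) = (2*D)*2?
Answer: -29952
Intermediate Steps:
G(H) = -1 + 5*H (G(H) = (-1 + 5*H)*1 = -1 + 5*H)
a(A, D) = 4*D
s(V) = 4*V² (s(V) = 4*(V*V) = 4*V²)
((-13*G(1))*s(-3))*16 = ((-13*(-1 + 5*1))*(4*(-3)²))*16 = ((-13*(-1 + 5))*(4*9))*16 = (-13*4*36)*16 = -52*36*16 = -1872*16 = -29952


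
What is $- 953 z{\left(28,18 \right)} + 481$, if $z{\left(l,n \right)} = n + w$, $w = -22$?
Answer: $4293$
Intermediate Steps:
$z{\left(l,n \right)} = -22 + n$ ($z{\left(l,n \right)} = n - 22 = -22 + n$)
$- 953 z{\left(28,18 \right)} + 481 = - 953 \left(-22 + 18\right) + 481 = \left(-953\right) \left(-4\right) + 481 = 3812 + 481 = 4293$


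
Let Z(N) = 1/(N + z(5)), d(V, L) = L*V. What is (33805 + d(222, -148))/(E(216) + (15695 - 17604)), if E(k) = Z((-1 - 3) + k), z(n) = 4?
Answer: -204984/412343 ≈ -0.49712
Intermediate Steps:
Z(N) = 1/(4 + N) (Z(N) = 1/(N + 4) = 1/(4 + N))
E(k) = 1/k (E(k) = 1/(4 + ((-1 - 3) + k)) = 1/(4 + (-4 + k)) = 1/k)
(33805 + d(222, -148))/(E(216) + (15695 - 17604)) = (33805 - 148*222)/(1/216 + (15695 - 17604)) = (33805 - 32856)/(1/216 - 1909) = 949/(-412343/216) = 949*(-216/412343) = -204984/412343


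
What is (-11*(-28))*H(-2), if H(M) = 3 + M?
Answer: 308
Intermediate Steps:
(-11*(-28))*H(-2) = (-11*(-28))*(3 - 2) = 308*1 = 308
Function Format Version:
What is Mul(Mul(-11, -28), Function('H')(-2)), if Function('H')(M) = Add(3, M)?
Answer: 308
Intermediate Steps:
Mul(Mul(-11, -28), Function('H')(-2)) = Mul(Mul(-11, -28), Add(3, -2)) = Mul(308, 1) = 308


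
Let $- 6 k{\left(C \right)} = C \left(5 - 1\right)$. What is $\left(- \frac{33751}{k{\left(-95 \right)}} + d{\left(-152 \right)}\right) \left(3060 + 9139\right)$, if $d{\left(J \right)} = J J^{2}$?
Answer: $- \frac{8140938885827}{190} \approx -4.2847 \cdot 10^{10}$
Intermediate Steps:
$d{\left(J \right)} = J^{3}$
$k{\left(C \right)} = - \frac{2 C}{3}$ ($k{\left(C \right)} = - \frac{C \left(5 - 1\right)}{6} = - \frac{C 4}{6} = - \frac{4 C}{6} = - \frac{2 C}{3}$)
$\left(- \frac{33751}{k{\left(-95 \right)}} + d{\left(-152 \right)}\right) \left(3060 + 9139\right) = \left(- \frac{33751}{\left(- \frac{2}{3}\right) \left(-95\right)} + \left(-152\right)^{3}\right) \left(3060 + 9139\right) = \left(- \frac{33751}{\frac{190}{3}} - 3511808\right) 12199 = \left(\left(-33751\right) \frac{3}{190} - 3511808\right) 12199 = \left(- \frac{101253}{190} - 3511808\right) 12199 = \left(- \frac{667344773}{190}\right) 12199 = - \frac{8140938885827}{190}$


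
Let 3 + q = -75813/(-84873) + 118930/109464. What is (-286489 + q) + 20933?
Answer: -411194601187021/1548423012 ≈ -2.6556e+5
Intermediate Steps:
q = -1579812349/1548423012 (q = -3 + (-75813/(-84873) + 118930/109464) = -3 + (-75813*(-1/84873) + 118930*(1/109464)) = -3 + (25271/28291 + 59465/54732) = -3 + 3065456687/1548423012 = -1579812349/1548423012 ≈ -1.0203)
(-286489 + q) + 20933 = (-286489 - 1579812349/1548423012) + 20933 = -443607740097217/1548423012 + 20933 = -411194601187021/1548423012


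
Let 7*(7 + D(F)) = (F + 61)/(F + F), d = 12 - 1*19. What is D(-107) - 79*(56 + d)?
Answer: -2904599/749 ≈ -3878.0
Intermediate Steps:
d = -7 (d = 12 - 19 = -7)
D(F) = -7 + (61 + F)/(14*F) (D(F) = -7 + ((F + 61)/(F + F))/7 = -7 + ((61 + F)/((2*F)))/7 = -7 + ((61 + F)*(1/(2*F)))/7 = -7 + ((61 + F)/(2*F))/7 = -7 + (61 + F)/(14*F))
D(-107) - 79*(56 + d) = (1/14)*(61 - 97*(-107))/(-107) - 79*(56 - 7) = (1/14)*(-1/107)*(61 + 10379) - 79*49 = (1/14)*(-1/107)*10440 - 3871 = -5220/749 - 3871 = -2904599/749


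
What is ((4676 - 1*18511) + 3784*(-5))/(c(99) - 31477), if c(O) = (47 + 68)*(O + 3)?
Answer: 32755/19747 ≈ 1.6587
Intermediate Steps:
c(O) = 345 + 115*O (c(O) = 115*(3 + O) = 345 + 115*O)
((4676 - 1*18511) + 3784*(-5))/(c(99) - 31477) = ((4676 - 1*18511) + 3784*(-5))/((345 + 115*99) - 31477) = ((4676 - 18511) - 18920)/((345 + 11385) - 31477) = (-13835 - 18920)/(11730 - 31477) = -32755/(-19747) = -32755*(-1/19747) = 32755/19747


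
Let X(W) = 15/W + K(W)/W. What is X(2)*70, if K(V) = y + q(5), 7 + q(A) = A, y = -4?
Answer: 315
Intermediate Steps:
q(A) = -7 + A
K(V) = -6 (K(V) = -4 + (-7 + 5) = -4 - 2 = -6)
X(W) = 9/W (X(W) = 15/W - 6/W = 9/W)
X(2)*70 = (9/2)*70 = 315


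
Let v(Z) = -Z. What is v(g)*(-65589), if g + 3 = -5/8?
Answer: -1902081/8 ≈ -2.3776e+5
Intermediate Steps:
g = -29/8 (g = -3 - 5/8 = -29/8 ≈ -3.6250)
v(g)*(-65589) = -1*(-29/8)*(-65589) = (29/8)*(-65589) = -1902081/8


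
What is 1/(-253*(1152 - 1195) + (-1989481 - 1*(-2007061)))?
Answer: 1/28459 ≈ 3.5138e-5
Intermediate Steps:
1/(-253*(1152 - 1195) + (-1989481 - 1*(-2007061))) = 1/(-253*(-43) + (-1989481 + 2007061)) = 1/(10879 + 17580) = 1/28459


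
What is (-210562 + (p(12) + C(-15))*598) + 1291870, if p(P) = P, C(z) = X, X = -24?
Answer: 1074132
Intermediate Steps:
C(z) = -24
(-210562 + (p(12) + C(-15))*598) + 1291870 = (-210562 + (12 - 24)*598) + 1291870 = (-210562 - 12*598) + 1291870 = (-210562 - 7176) + 1291870 = -217738 + 1291870 = 1074132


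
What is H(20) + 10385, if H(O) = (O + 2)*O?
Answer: 10825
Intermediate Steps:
H(O) = O*(2 + O) (H(O) = (2 + O)*O = O*(2 + O))
H(20) + 10385 = 20*(2 + 20) + 10385 = 20*22 + 10385 = 440 + 10385 = 10825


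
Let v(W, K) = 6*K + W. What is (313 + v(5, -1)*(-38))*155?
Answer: 54405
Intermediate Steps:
v(W, K) = W + 6*K
(313 + v(5, -1)*(-38))*155 = (313 + (5 + 6*(-1))*(-38))*155 = (313 + (5 - 6)*(-38))*155 = (313 - 1*(-38))*155 = (313 + 38)*155 = 351*155 = 54405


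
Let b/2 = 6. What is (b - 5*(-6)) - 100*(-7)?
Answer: 742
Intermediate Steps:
b = 12 (b = 2*6 = 12)
(b - 5*(-6)) - 100*(-7) = (12 - 5*(-6)) - 100*(-7) = (12 + 30) + 700 = 42 + 700 = 742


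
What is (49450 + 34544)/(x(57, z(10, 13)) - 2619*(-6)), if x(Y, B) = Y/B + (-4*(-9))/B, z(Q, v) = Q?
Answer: 279980/52411 ≈ 5.3420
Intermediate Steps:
x(Y, B) = 36/B + Y/B (x(Y, B) = Y/B + 36/B = 36/B + Y/B)
(49450 + 34544)/(x(57, z(10, 13)) - 2619*(-6)) = (49450 + 34544)/((36 + 57)/10 - 2619*(-6)) = 83994/((⅒)*93 + 15714) = 83994/(93/10 + 15714) = 83994/(157233/10) = 83994*(10/157233) = 279980/52411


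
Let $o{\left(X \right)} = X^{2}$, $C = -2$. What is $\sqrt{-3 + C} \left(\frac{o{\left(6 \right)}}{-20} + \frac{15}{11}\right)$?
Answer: $- \frac{24 i \sqrt{5}}{55} \approx - 0.97574 i$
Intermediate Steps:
$\sqrt{-3 + C} \left(\frac{o{\left(6 \right)}}{-20} + \frac{15}{11}\right) = \sqrt{-3 - 2} \left(\frac{6^{2}}{-20} + \frac{15}{11}\right) = \sqrt{-5} \left(36 \left(- \frac{1}{20}\right) + 15 \cdot \frac{1}{11}\right) = i \sqrt{5} \left(- \frac{9}{5} + \frac{15}{11}\right) = i \sqrt{5} \left(- \frac{24}{55}\right) = - \frac{24 i \sqrt{5}}{55}$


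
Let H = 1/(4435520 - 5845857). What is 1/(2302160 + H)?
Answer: 1410337/3246821427919 ≈ 4.3437e-7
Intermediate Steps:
H = -1/1410337 (H = 1/(-1410337) = -1/1410337 ≈ -7.0905e-7)
1/(2302160 + H) = 1/(2302160 - 1/1410337) = 1/(3246821427919/1410337) = 1410337/3246821427919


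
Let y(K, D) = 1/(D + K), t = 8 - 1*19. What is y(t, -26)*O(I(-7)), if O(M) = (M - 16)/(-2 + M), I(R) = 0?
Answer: -8/37 ≈ -0.21622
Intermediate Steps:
t = -11 (t = 8 - 19 = -11)
O(M) = (-16 + M)/(-2 + M)
y(t, -26)*O(I(-7)) = ((-16 + 0)/(-2 + 0))/(-26 - 11) = (-16/(-2))/(-37) = -(-1)*(-16)/74 = -1/37*8 = -8/37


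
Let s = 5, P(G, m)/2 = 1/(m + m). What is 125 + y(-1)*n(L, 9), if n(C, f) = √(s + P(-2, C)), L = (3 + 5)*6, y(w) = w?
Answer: 125 - √723/12 ≈ 122.76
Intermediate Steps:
P(G, m) = 1/m (P(G, m) = 2/(m + m) = 2/((2*m)) = 2*(1/(2*m)) = 1/m)
L = 48 (L = 8*6 = 48)
n(C, f) = √(5 + 1/C)
125 + y(-1)*n(L, 9) = 125 - √(5 + 1/48) = 125 - √(241/48) = 125 - √723/12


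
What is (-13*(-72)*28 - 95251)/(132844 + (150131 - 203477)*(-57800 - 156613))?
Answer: -69043/11438208742 ≈ -6.0362e-6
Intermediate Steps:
(-13*(-72)*28 - 95251)/(132844 + (150131 - 203477)*(-57800 - 156613)) = (936*28 - 95251)/(132844 - 53346*(-214413)) = (26208 - 95251)/(132844 + 11438075898) = -69043/11438208742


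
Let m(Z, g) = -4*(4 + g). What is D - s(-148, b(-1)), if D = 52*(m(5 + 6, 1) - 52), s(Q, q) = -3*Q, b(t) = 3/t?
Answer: -4188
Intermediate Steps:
m(Z, g) = -16 - 4*g
D = -3744 (D = 52*((-16 - 4*1) - 52) = 52*((-16 - 4) - 52) = 52*(-20 - 52) = 52*(-72) = -3744)
D - s(-148, b(-1)) = -3744 - (-3)*(-148) = -3744 - 1*444 = -3744 - 444 = -4188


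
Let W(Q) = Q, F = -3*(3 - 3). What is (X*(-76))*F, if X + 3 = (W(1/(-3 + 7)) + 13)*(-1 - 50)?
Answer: 0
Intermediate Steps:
F = 0 (F = -3*0 = 0)
X = -2715/4 (X = -3 + (1/(-3 + 7) + 13)*(-1 - 50) = -3 + (1/4 + 13)*(-51) = -3 + (¼ + 13)*(-51) = -3 + (53/4)*(-51) = -3 - 2703/4 = -2715/4 ≈ -678.75)
(X*(-76))*F = -2715/4*(-76)*0 = 51585*0 = 0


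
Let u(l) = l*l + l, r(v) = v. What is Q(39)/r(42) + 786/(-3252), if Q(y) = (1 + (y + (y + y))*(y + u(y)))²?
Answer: 9485114645425/11382 ≈ 8.3334e+8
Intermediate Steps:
u(l) = l + l² (u(l) = l² + l = l + l²)
Q(y) = (1 + 3*y*(y + y*(1 + y)))² (Q(y) = (1 + (y + (y + y))*(y + y*(1 + y)))² = (1 + (y + 2*y)*(y + y*(1 + y)))² = (1 + (3*y)*(y + y*(1 + y)))² = (1 + 3*y*(y + y*(1 + y)))²)
Q(39)/r(42) + 786/(-3252) = (1 + 3*39³ + 6*39²)²/42 + 786/(-3252) = (1 + 3*59319 + 6*1521)²*(1/42) + 786*(-1/3252) = (1 + 177957 + 9126)²*(1/42) - 131/542 = 187084²*(1/42) - 131/542 = 35000423056*(1/42) - 131/542 = 17500211528/21 - 131/542 = 9485114645425/11382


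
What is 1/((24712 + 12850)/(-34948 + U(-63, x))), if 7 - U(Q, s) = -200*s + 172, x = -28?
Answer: -40713/37562 ≈ -1.0839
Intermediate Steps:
U(Q, s) = -165 + 200*s (U(Q, s) = 7 - (-200*s + 172) = 7 - (172 - 200*s) = 7 + (-172 + 200*s) = -165 + 200*s)
1/((24712 + 12850)/(-34948 + U(-63, x))) = 1/((24712 + 12850)/(-34948 + (-165 + 200*(-28)))) = 1/(37562/(-34948 + (-165 - 5600))) = 1/(37562/(-34948 - 5765)) = 1/(37562/(-40713)) = 1/(37562*(-1/40713)) = 1/(-37562/40713) = -40713/37562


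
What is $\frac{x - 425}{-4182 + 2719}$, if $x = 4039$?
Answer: $- \frac{3614}{1463} \approx -2.4703$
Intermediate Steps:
$\frac{x - 425}{-4182 + 2719} = \frac{4039 - 425}{-4182 + 2719} = \frac{3614}{-1463} = 3614 \left(- \frac{1}{1463}\right) = - \frac{3614}{1463}$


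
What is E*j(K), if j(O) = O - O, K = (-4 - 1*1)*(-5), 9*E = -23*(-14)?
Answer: 0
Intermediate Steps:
E = 322/9 (E = (-23*(-14))/9 = (⅑)*322 = 322/9 ≈ 35.778)
K = 25 (K = (-4 - 1)*(-5) = -5*(-5) = 25)
j(O) = 0
E*j(K) = (322/9)*0 = 0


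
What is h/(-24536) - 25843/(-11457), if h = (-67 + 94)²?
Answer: 625731695/281108952 ≈ 2.2259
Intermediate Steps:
h = 729 (h = 27² = 729)
h/(-24536) - 25843/(-11457) = 729/(-24536) - 25843/(-11457) = 729*(-1/24536) - 25843*(-1/11457) = -729/24536 + 25843/11457 = 625731695/281108952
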